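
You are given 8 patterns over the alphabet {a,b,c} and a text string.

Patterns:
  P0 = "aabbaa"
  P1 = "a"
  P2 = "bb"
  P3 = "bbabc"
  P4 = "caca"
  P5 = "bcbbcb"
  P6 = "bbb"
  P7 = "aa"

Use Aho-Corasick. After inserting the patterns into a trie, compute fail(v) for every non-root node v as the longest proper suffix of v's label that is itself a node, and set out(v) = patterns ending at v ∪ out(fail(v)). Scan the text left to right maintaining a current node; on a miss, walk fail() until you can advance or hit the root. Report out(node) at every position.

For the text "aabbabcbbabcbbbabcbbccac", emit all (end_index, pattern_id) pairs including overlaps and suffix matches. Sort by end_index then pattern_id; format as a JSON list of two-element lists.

Build automaton:
Trie (insert patterns):
  0='ε' goto a→1 b→7 c→12
  1='a' goto a→2  ←P1
  2='aa' goto b→3  ←P7
  3='aab' goto b→4
  4='aabb' goto a→5
  5='aabba' goto a→6
  6='aabbaa' goto ·  ←P0
  7='b' goto b→8 c→16
  8='bb' goto a→9 b→21  ←P2
  9='bba' goto b→10
  10='bbab' goto c→11
  11='bbabc' goto ·  ←P3
  12='c' goto a→13
  13='ca' goto c→14
  14='cac' goto a→15
  15='caca' goto ·  ←P4
  16='bc' goto b→17
  17='bcb' goto b→18
  18='bcbb' goto c→19
  19='bcbbc' goto b→20
  20='bcbbcb' goto ·  ←P5
  21='bbb' goto ·  ←P6

BFS fail/out derivation:
  fail(1) 'a': from fail(0)=0 chase 'a': 0 ⇒ 0;  out={1}∪out(0)={1}
  fail(7) 'b': from fail(0)=0 chase 'b': 0 ⇒ 0;  out=∅∪out(0)=∅
  fail(12) 'c': from fail(0)=0 chase 'c': 0 ⇒ 0;  out=∅∪out(0)=∅
  fail(2) 'aa': from fail(1)=0 chase 'a': 0 ⇒ 1;  out={7}∪out(1)={1,7}
  fail(8) 'bb': from fail(7)=0 chase 'b': 0 ⇒ 7;  out={2}∪out(7)={2}
  fail(13) 'ca': from fail(12)=0 chase 'a': 0 ⇒ 1;  out=∅∪out(1)={1}
  fail(16) 'bc': from fail(7)=0 chase 'c': 0 ⇒ 12;  out=∅∪out(12)=∅
  fail(3) 'aab': from fail(2)=1 chase 'b': 1→0 ⇒ 7;  out=∅∪out(7)=∅
  fail(9) 'bba': from fail(8)=7 chase 'a': 7→0 ⇒ 1;  out=∅∪out(1)={1}
  fail(14) 'cac': from fail(13)=1 chase 'c': 1→0 ⇒ 12;  out=∅∪out(12)=∅
  fail(17) 'bcb': from fail(16)=12 chase 'b': 12→0 ⇒ 7;  out=∅∪out(7)=∅
  fail(21) 'bbb': from fail(8)=7 chase 'b': 7 ⇒ 8;  out={6}∪out(8)={2,6}
  fail(4) 'aabb': from fail(3)=7 chase 'b': 7 ⇒ 8;  out=∅∪out(8)={2}
  fail(10) 'bbab': from fail(9)=1 chase 'b': 1→0 ⇒ 7;  out=∅∪out(7)=∅
  fail(15) 'caca': from fail(14)=12 chase 'a': 12 ⇒ 13;  out={4}∪out(13)={1,4}
  fail(18) 'bcbb': from fail(17)=7 chase 'b': 7 ⇒ 8;  out=∅∪out(8)={2}
  fail(5) 'aabba': from fail(4)=8 chase 'a': 8 ⇒ 9;  out=∅∪out(9)={1}
  fail(11) 'bbabc': from fail(10)=7 chase 'c': 7 ⇒ 16;  out={3}∪out(16)={3}
  fail(19) 'bcbbc': from fail(18)=8 chase 'c': 8→7 ⇒ 16;  out=∅∪out(16)=∅
  fail(6) 'aabbaa': from fail(5)=9 chase 'a': 9→1 ⇒ 2;  out={0}∪out(2)={0,1,7}
  fail(20) 'bcbbcb': from fail(19)=16 chase 'b': 16 ⇒ 17;  out={5}∪out(17)={5}

Text stream:
pos 0 'a': at 1  emit P1@[0:0]
pos 1 'a': at 2  emit P1@[1:1],P7@[0:1]
pos 2 'b': at 3
pos 3 'b': at 4  emit P2@[2:3]
pos 4 'a': at 5  emit P1@[4:4]
pos 5 'b': at 10 (via fail)
pos 6 'c': at 11  emit P3@[2:6]
pos 7 'b': at 17 (via fail)
pos 8 'b': at 18  emit P2@[7:8]
pos 9 'a': at 9 (via fail)  emit P1@[9:9]
pos 10 'b': at 10
pos 11 'c': at 11  emit P3@[7:11]
pos 12 'b': at 17 (via fail)
pos 13 'b': at 18  emit P2@[12:13]
pos 14 'b': at 21 (via fail)  emit P2@[13:14],P6@[12:14]
pos 15 'a': at 9 (via fail)  emit P1@[15:15]
pos 16 'b': at 10
pos 17 'c': at 11  emit P3@[13:17]
pos 18 'b': at 17 (via fail)
pos 19 'b': at 18  emit P2@[18:19]
pos 20 'c': at 19
pos 21 'c': at 12 (via fail)
pos 22 'a': at 13  emit P1@[22:22]
pos 23 'c': at 14

Matches: [[0,1],[1,1],[1,7],[3,2],[4,1],[6,3],[8,2],[9,1],[11,3],[13,2],[14,2],[14,6],[15,1],[17,3],[19,2],[22,1]]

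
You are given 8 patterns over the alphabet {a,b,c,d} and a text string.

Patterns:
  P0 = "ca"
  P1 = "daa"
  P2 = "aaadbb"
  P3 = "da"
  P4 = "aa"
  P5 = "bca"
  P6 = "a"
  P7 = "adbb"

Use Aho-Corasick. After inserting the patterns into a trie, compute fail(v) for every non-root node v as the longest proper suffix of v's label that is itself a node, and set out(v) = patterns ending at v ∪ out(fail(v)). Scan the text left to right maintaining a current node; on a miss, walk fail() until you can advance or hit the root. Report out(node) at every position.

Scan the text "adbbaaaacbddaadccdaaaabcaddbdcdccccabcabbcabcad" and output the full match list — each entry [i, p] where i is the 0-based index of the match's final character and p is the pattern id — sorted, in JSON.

Construct AC machine:
Trie (insert patterns):
  n0 'ε': a→6 b→12 c→1 d→3
  n1 'c': a→2
  n2 'ca': ·  ←P0
  n3 'd': a→4
  n4 'da': a→5  ←P3
  n5 'daa': ·  ←P1
  n6 'a': a→7 d→15  ←P6
  n7 'aa': a→8  ←P4
  n8 'aaa': d→9
  n9 'aaad': b→10
  n10 'aaadb': b→11
  n11 'aaadbb': ·  ←P2
  n12 'b': c→13
  n13 'bc': a→14
  n14 'bca': ·  ←P5
  n15 'ad': b→16
  n16 'adb': b→17
  n17 'adbb': ·  ←P7

Failure links (BFS by depth):
  fail(1) 'c': from fail(0)=0 chase 'c': 0 ⇒ 0;  out=∅∪out(0)=∅
  fail(3) 'd': from fail(0)=0 chase 'd': 0 ⇒ 0;  out=∅∪out(0)=∅
  fail(6) 'a': from fail(0)=0 chase 'a': 0 ⇒ 0;  out={6}∪out(0)={6}
  fail(12) 'b': from fail(0)=0 chase 'b': 0 ⇒ 0;  out=∅∪out(0)=∅
  fail(2) 'ca': from fail(1)=0 chase 'a': 0 ⇒ 6;  out={0}∪out(6)={0,6}
  fail(4) 'da': from fail(3)=0 chase 'a': 0 ⇒ 6;  out={3}∪out(6)={3,6}
  fail(7) 'aa': from fail(6)=0 chase 'a': 0 ⇒ 6;  out={4}∪out(6)={4,6}
  fail(13) 'bc': from fail(12)=0 chase 'c': 0 ⇒ 1;  out=∅∪out(1)=∅
  fail(15) 'ad': from fail(6)=0 chase 'd': 0 ⇒ 3;  out=∅∪out(3)=∅
  fail(5) 'daa': from fail(4)=6 chase 'a': 6 ⇒ 7;  out={1}∪out(7)={1,4,6}
  fail(8) 'aaa': from fail(7)=6 chase 'a': 6 ⇒ 7;  out=∅∪out(7)={4,6}
  fail(14) 'bca': from fail(13)=1 chase 'a': 1 ⇒ 2;  out={5}∪out(2)={0,5,6}
  fail(16) 'adb': from fail(15)=3 chase 'b': 3→0 ⇒ 12;  out=∅∪out(12)=∅
  fail(9) 'aaad': from fail(8)=7 chase 'd': 7→6 ⇒ 15;  out=∅∪out(15)=∅
  fail(17) 'adbb': from fail(16)=12 chase 'b': 12→0 ⇒ 12;  out={7}∪out(12)={7}
  fail(10) 'aaadb': from fail(9)=15 chase 'b': 15 ⇒ 16;  out=∅∪out(16)=∅
  fail(11) 'aaadbb': from fail(10)=16 chase 'b': 16 ⇒ 17;  out={2}∪out(17)={2,7}

Scan:
i=0 'a': node 0→6  → match P6@[0:0]
i=1 'd': node 6→15
i=2 'b': node 15→16
i=3 'b': node 16→17  → match P7@[0:3]
i=4 'a': node 17→6 (fail-walked)  → match P6@[4:4]
i=5 'a': node 6→7  → match P4@[4:5],P6@[5:5]
i=6 'a': node 7→8  → match P4@[5:6],P6@[6:6]
i=7 'a': node 8→8 (fail-walked)  → match P4@[6:7],P6@[7:7]
i=8 'c': node 8→1 (fail-walked)
i=9 'b': node 1→12 (fail-walked)
i=10 'd': node 12→3 (fail-walked)
i=11 'd': node 3→3 (fail-walked)
i=12 'a': node 3→4  → match P3@[11:12],P6@[12:12]
i=13 'a': node 4→5  → match P1@[11:13],P4@[12:13],P6@[13:13]
i=14 'd': node 5→15 (fail-walked)
i=15 'c': node 15→1 (fail-walked)
i=16 'c': node 1→1 (fail-walked)
i=17 'd': node 1→3 (fail-walked)
i=18 'a': node 3→4  → match P3@[17:18],P6@[18:18]
i=19 'a': node 4→5  → match P1@[17:19],P4@[18:19],P6@[19:19]
i=20 'a': node 5→8 (fail-walked)  → match P4@[19:20],P6@[20:20]
i=21 'a': node 8→8 (fail-walked)  → match P4@[20:21],P6@[21:21]
i=22 'b': node 8→12 (fail-walked)
i=23 'c': node 12→13
i=24 'a': node 13→14  → match P0@[23:24],P5@[22:24],P6@[24:24]
i=25 'd': node 14→15 (fail-walked)
i=26 'd': node 15→3 (fail-walked)
i=27 'b': node 3→12 (fail-walked)
i=28 'd': node 12→3 (fail-walked)
i=29 'c': node 3→1 (fail-walked)
i=30 'd': node 1→3 (fail-walked)
i=31 'c': node 3→1 (fail-walked)
i=32 'c': node 1→1 (fail-walked)
i=33 'c': node 1→1 (fail-walked)
i=34 'c': node 1→1 (fail-walked)
i=35 'a': node 1→2  → match P0@[34:35],P6@[35:35]
i=36 'b': node 2→12 (fail-walked)
i=37 'c': node 12→13
i=38 'a': node 13→14  → match P0@[37:38],P5@[36:38],P6@[38:38]
i=39 'b': node 14→12 (fail-walked)
i=40 'b': node 12→12 (fail-walked)
i=41 'c': node 12→13
i=42 'a': node 13→14  → match P0@[41:42],P5@[40:42],P6@[42:42]
i=43 'b': node 14→12 (fail-walked)
i=44 'c': node 12→13
i=45 'a': node 13→14  → match P0@[44:45],P5@[43:45],P6@[45:45]
i=46 'd': node 14→15 (fail-walked)

Matches: [[0,6],[3,7],[4,6],[5,4],[5,6],[6,4],[6,6],[7,4],[7,6],[12,3],[12,6],[13,1],[13,4],[13,6],[18,3],[18,6],[19,1],[19,4],[19,6],[20,4],[20,6],[21,4],[21,6],[24,0],[24,5],[24,6],[35,0],[35,6],[38,0],[38,5],[38,6],[42,0],[42,5],[42,6],[45,0],[45,5],[45,6]]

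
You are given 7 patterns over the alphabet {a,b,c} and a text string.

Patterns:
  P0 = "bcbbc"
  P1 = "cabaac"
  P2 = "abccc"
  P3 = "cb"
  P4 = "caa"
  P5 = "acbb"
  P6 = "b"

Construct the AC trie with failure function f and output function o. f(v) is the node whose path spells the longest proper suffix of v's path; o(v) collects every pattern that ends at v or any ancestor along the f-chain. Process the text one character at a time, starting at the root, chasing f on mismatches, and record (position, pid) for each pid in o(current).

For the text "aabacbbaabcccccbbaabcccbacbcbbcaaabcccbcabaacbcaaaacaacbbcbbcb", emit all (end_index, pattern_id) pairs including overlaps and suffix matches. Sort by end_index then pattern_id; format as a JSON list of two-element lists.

Build automaton:
Trie nodes:
  0='ε' goto a→12 b→1 c→6
  1='b' goto c→2  ←P6
  2='bc' goto b→3
  3='bcb' goto b→4
  4='bcbb' goto c→5
  5='bcbbc' goto ·  ←P0
  6='c' goto a→7 b→17
  7='ca' goto a→18 b→8
  8='cab' goto a→9
  9='caba' goto a→10
  10='cabaa' goto c→11
  11='cabaac' goto ·  ←P1
  12='a' goto b→13 c→19
  13='ab' goto c→14
  14='abc' goto c→15
  15='abcc' goto c→16
  16='abccc' goto ·  ←P2
  17='cb' goto ·  ←P3
  18='caa' goto ·  ←P4
  19='ac' goto b→20
  20='acb' goto b→21
  21='acbb' goto ·  ←P5

BFS fail/out derivation:
  fail(1) 'b': from fail(0)=0 chase 'b': 0 ⇒ 0;  out={6}∪out(0)={6}
  fail(6) 'c': from fail(0)=0 chase 'c': 0 ⇒ 0;  out=∅∪out(0)=∅
  fail(12) 'a': from fail(0)=0 chase 'a': 0 ⇒ 0;  out=∅∪out(0)=∅
  fail(2) 'bc': from fail(1)=0 chase 'c': 0 ⇒ 6;  out=∅∪out(6)=∅
  fail(7) 'ca': from fail(6)=0 chase 'a': 0 ⇒ 12;  out=∅∪out(12)=∅
  fail(13) 'ab': from fail(12)=0 chase 'b': 0 ⇒ 1;  out=∅∪out(1)={6}
  fail(17) 'cb': from fail(6)=0 chase 'b': 0 ⇒ 1;  out={3}∪out(1)={3,6}
  fail(19) 'ac': from fail(12)=0 chase 'c': 0 ⇒ 6;  out=∅∪out(6)=∅
  fail(3) 'bcb': from fail(2)=6 chase 'b': 6 ⇒ 17;  out=∅∪out(17)={3,6}
  fail(8) 'cab': from fail(7)=12 chase 'b': 12 ⇒ 13;  out=∅∪out(13)={6}
  fail(14) 'abc': from fail(13)=1 chase 'c': 1 ⇒ 2;  out=∅∪out(2)=∅
  fail(18) 'caa': from fail(7)=12 chase 'a': 12→0 ⇒ 12;  out={4}∪out(12)={4}
  fail(20) 'acb': from fail(19)=6 chase 'b': 6 ⇒ 17;  out=∅∪out(17)={3,6}
  fail(4) 'bcbb': from fail(3)=17 chase 'b': 17→1→0 ⇒ 1;  out=∅∪out(1)={6}
  fail(9) 'caba': from fail(8)=13 chase 'a': 13→1→0 ⇒ 12;  out=∅∪out(12)=∅
  fail(15) 'abcc': from fail(14)=2 chase 'c': 2→6→0 ⇒ 6;  out=∅∪out(6)=∅
  fail(21) 'acbb': from fail(20)=17 chase 'b': 17→1→0 ⇒ 1;  out={5}∪out(1)={5,6}
  fail(5) 'bcbbc': from fail(4)=1 chase 'c': 1 ⇒ 2;  out={0}∪out(2)={0}
  fail(10) 'cabaa': from fail(9)=12 chase 'a': 12→0 ⇒ 12;  out=∅∪out(12)=∅
  fail(16) 'abccc': from fail(15)=6 chase 'c': 6→0 ⇒ 6;  out={2}∪out(6)={2}
  fail(11) 'cabaac': from fail(10)=12 chase 'c': 12 ⇒ 19;  out={1}∪out(19)={1}

Scan:
i=0 'a': node 0→12
i=1 'a': node 12→12 (fail-walked)
i=2 'b': node 12→13  ** P6@[2:2]
i=3 'a': node 13→12 (fail-walked)
i=4 'c': node 12→19
i=5 'b': node 19→20  ** P3@[4:5],P6@[5:5]
i=6 'b': node 20→21  ** P5@[3:6],P6@[6:6]
i=7 'a': node 21→12 (fail-walked)
i=8 'a': node 12→12 (fail-walked)
i=9 'b': node 12→13  ** P6@[9:9]
i=10 'c': node 13→14
i=11 'c': node 14→15
i=12 'c': node 15→16  ** P2@[8:12]
i=13 'c': node 16→6 (fail-walked)
i=14 'c': node 6→6 (fail-walked)
i=15 'b': node 6→17  ** P3@[14:15],P6@[15:15]
i=16 'b': node 17→1 (fail-walked)  ** P6@[16:16]
i=17 'a': node 1→12 (fail-walked)
i=18 'a': node 12→12 (fail-walked)
i=19 'b': node 12→13  ** P6@[19:19]
i=20 'c': node 13→14
i=21 'c': node 14→15
i=22 'c': node 15→16  ** P2@[18:22]
i=23 'b': node 16→17 (fail-walked)  ** P3@[22:23],P6@[23:23]
i=24 'a': node 17→12 (fail-walked)
i=25 'c': node 12→19
i=26 'b': node 19→20  ** P3@[25:26],P6@[26:26]
i=27 'c': node 20→2 (fail-walked)
i=28 'b': node 2→3  ** P3@[27:28],P6@[28:28]
i=29 'b': node 3→4  ** P6@[29:29]
i=30 'c': node 4→5  ** P0@[26:30]
i=31 'a': node 5→7 (fail-walked)
i=32 'a': node 7→18  ** P4@[30:32]
i=33 'a': node 18→12 (fail-walked)
i=34 'b': node 12→13  ** P6@[34:34]
i=35 'c': node 13→14
i=36 'c': node 14→15
i=37 'c': node 15→16  ** P2@[33:37]
i=38 'b': node 16→17 (fail-walked)  ** P3@[37:38],P6@[38:38]
i=39 'c': node 17→2 (fail-walked)
i=40 'a': node 2→7 (fail-walked)
i=41 'b': node 7→8  ** P6@[41:41]
i=42 'a': node 8→9
i=43 'a': node 9→10
i=44 'c': node 10→11  ** P1@[39:44]
i=45 'b': node 11→20 (fail-walked)  ** P3@[44:45],P6@[45:45]
i=46 'c': node 20→2 (fail-walked)
i=47 'a': node 2→7 (fail-walked)
i=48 'a': node 7→18  ** P4@[46:48]
i=49 'a': node 18→12 (fail-walked)
i=50 'a': node 12→12 (fail-walked)
i=51 'c': node 12→19
i=52 'a': node 19→7 (fail-walked)
i=53 'a': node 7→18  ** P4@[51:53]
i=54 'c': node 18→19 (fail-walked)
i=55 'b': node 19→20  ** P3@[54:55],P6@[55:55]
i=56 'b': node 20→21  ** P5@[53:56],P6@[56:56]
i=57 'c': node 21→2 (fail-walked)
i=58 'b': node 2→3  ** P3@[57:58],P6@[58:58]
i=59 'b': node 3→4  ** P6@[59:59]
i=60 'c': node 4→5  ** P0@[56:60]
i=61 'b': node 5→3 (fail-walked)  ** P3@[60:61],P6@[61:61]

Matches: [[2,6],[5,3],[5,6],[6,5],[6,6],[9,6],[12,2],[15,3],[15,6],[16,6],[19,6],[22,2],[23,3],[23,6],[26,3],[26,6],[28,3],[28,6],[29,6],[30,0],[32,4],[34,6],[37,2],[38,3],[38,6],[41,6],[44,1],[45,3],[45,6],[48,4],[53,4],[55,3],[55,6],[56,5],[56,6],[58,3],[58,6],[59,6],[60,0],[61,3],[61,6]]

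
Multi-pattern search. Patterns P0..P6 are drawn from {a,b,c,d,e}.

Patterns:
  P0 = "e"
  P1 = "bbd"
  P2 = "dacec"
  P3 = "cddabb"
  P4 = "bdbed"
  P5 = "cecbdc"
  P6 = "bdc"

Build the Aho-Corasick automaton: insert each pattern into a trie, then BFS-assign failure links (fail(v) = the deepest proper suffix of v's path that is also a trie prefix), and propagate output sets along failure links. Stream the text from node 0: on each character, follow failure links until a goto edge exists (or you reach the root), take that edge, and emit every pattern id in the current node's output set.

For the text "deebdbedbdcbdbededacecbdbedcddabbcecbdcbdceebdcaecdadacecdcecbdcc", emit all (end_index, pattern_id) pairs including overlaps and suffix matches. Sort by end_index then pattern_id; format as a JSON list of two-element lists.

Construct AC machine:
Trie nodes:
  n0 'ε': b→2 c→10 d→5 e→1
  n1 'e': ·  [P0 ends]
  n2 'b': b→3 d→16
  n3 'bb': d→4
  n4 'bbd': ·  [P1 ends]
  n5 'd': a→6
  n6 'da': c→7
  n7 'dac': e→8
  n8 'dace': c→9
  n9 'dacec': ·  [P2 ends]
  n10 'c': d→11 e→20
  n11 'cd': d→12
  n12 'cdd': a→13
  n13 'cdda': b→14
  n14 'cddab': b→15
  n15 'cddabb': ·  [P3 ends]
  n16 'bd': b→17 c→25
  n17 'bdb': e→18
  n18 'bdbe': d→19
  n19 'bdbed': ·  [P4 ends]
  n20 'ce': c→21
  n21 'cec': b→22
  n22 'cecb': d→23
  n23 'cecbd': c→24
  n24 'cecbdc': ·  [P5 ends]
  n25 'bdc': ·  [P6 ends]

Failure links (BFS by depth):
  n1('e'): parent n0 fail=0; on 'e' 0 → fail=0;  out {0}∪∅={0}
  n2('b'): parent n0 fail=0; on 'b' 0 → fail=0;  out ∅∪∅=∅
  n5('d'): parent n0 fail=0; on 'd' 0 → fail=0;  out ∅∪∅=∅
  n10('c'): parent n0 fail=0; on 'c' 0 → fail=0;  out ∅∪∅=∅
  n3('bb'): parent n2 fail=0; on 'b' 0 → fail=2;  out ∅∪∅=∅
  n6('da'): parent n5 fail=0; on 'a' 0 → fail=0;  out ∅∪∅=∅
  n11('cd'): parent n10 fail=0; on 'd' 0 → fail=5;  out ∅∪∅=∅
  n16('bd'): parent n2 fail=0; on 'd' 0 → fail=5;  out ∅∪∅=∅
  n20('ce'): parent n10 fail=0; on 'e' 0 → fail=1;  out ∅∪{0}={0}
  n4('bbd'): parent n3 fail=2; on 'd' 2 → fail=16;  out {1}∪∅={1}
  n7('dac'): parent n6 fail=0; on 'c' 0 → fail=10;  out ∅∪∅=∅
  n12('cdd'): parent n11 fail=5; on 'd' 5→0 → fail=5;  out ∅∪∅=∅
  n17('bdb'): parent n16 fail=5; on 'b' 5→0 → fail=2;  out ∅∪∅=∅
  n21('cec'): parent n20 fail=1; on 'c' 1→0 → fail=10;  out ∅∪∅=∅
  n25('bdc'): parent n16 fail=5; on 'c' 5→0 → fail=10;  out {6}∪∅={6}
  n8('dace'): parent n7 fail=10; on 'e' 10 → fail=20;  out ∅∪{0}={0}
  n13('cdda'): parent n12 fail=5; on 'a' 5 → fail=6;  out ∅∪∅=∅
  n18('bdbe'): parent n17 fail=2; on 'e' 2→0 → fail=1;  out ∅∪{0}={0}
  n22('cecb'): parent n21 fail=10; on 'b' 10→0 → fail=2;  out ∅∪∅=∅
  n9('dacec'): parent n8 fail=20; on 'c' 20 → fail=21;  out {2}∪∅={2}
  n14('cddab'): parent n13 fail=6; on 'b' 6→0 → fail=2;  out ∅∪∅=∅
  n19('bdbed'): parent n18 fail=1; on 'd' 1→0 → fail=5;  out {4}∪∅={4}
  n23('cecbd'): parent n22 fail=2; on 'd' 2 → fail=16;  out ∅∪∅=∅
  n15('cddabb'): parent n14 fail=2; on 'b' 2 → fail=3;  out {3}∪∅={3}
  n24('cecbdc'): parent n23 fail=16; on 'c' 16 → fail=25;  out {5}∪{6}={5,6}

Text stream:
i=0 'd': node 0→5
i=1 'e': node 5→1 ·f  emit P0@[1:1]
i=2 'e': node 1→1 ·f  emit P0@[2:2]
i=3 'b': node 1→2 ·f
i=4 'd': node 2→16
i=5 'b': node 16→17
i=6 'e': node 17→18  emit P0@[6:6]
i=7 'd': node 18→19  emit P4@[3:7]
i=8 'b': node 19→2 ·f
i=9 'd': node 2→16
i=10 'c': node 16→25  emit P6@[8:10]
i=11 'b': node 25→2 ·f
i=12 'd': node 2→16
i=13 'b': node 16→17
i=14 'e': node 17→18  emit P0@[14:14]
i=15 'd': node 18→19  emit P4@[11:15]
i=16 'e': node 19→1 ·f  emit P0@[16:16]
i=17 'd': node 1→5 ·f
i=18 'a': node 5→6
i=19 'c': node 6→7
i=20 'e': node 7→8  emit P0@[20:20]
i=21 'c': node 8→9  emit P2@[17:21]
i=22 'b': node 9→22 ·f
i=23 'd': node 22→23
i=24 'b': node 23→17 ·f
i=25 'e': node 17→18  emit P0@[25:25]
i=26 'd': node 18→19  emit P4@[22:26]
i=27 'c': node 19→10 ·f
i=28 'd': node 10→11
i=29 'd': node 11→12
i=30 'a': node 12→13
i=31 'b': node 13→14
i=32 'b': node 14→15  emit P3@[27:32]
i=33 'c': node 15→10 ·f
i=34 'e': node 10→20  emit P0@[34:34]
i=35 'c': node 20→21
i=36 'b': node 21→22
i=37 'd': node 22→23
i=38 'c': node 23→24  emit P5@[33:38],P6@[36:38]
i=39 'b': node 24→2 ·f
i=40 'd': node 2→16
i=41 'c': node 16→25  emit P6@[39:41]
i=42 'e': node 25→20 ·f  emit P0@[42:42]
i=43 'e': node 20→1 ·f  emit P0@[43:43]
i=44 'b': node 1→2 ·f
i=45 'd': node 2→16
i=46 'c': node 16→25  emit P6@[44:46]
i=47 'a': node 25→0 ·f
i=48 'e': node 0→1  emit P0@[48:48]
i=49 'c': node 1→10 ·f
i=50 'd': node 10→11
i=51 'a': node 11→6 ·f
i=52 'd': node 6→5 ·f
i=53 'a': node 5→6
i=54 'c': node 6→7
i=55 'e': node 7→8  emit P0@[55:55]
i=56 'c': node 8→9  emit P2@[52:56]
i=57 'd': node 9→11 ·f
i=58 'c': node 11→10 ·f
i=59 'e': node 10→20  emit P0@[59:59]
i=60 'c': node 20→21
i=61 'b': node 21→22
i=62 'd': node 22→23
i=63 'c': node 23→24  emit P5@[58:63],P6@[61:63]
i=64 'c': node 24→10 ·f

Result: [[1,0],[2,0],[6,0],[7,4],[10,6],[14,0],[15,4],[16,0],[20,0],[21,2],[25,0],[26,4],[32,3],[34,0],[38,5],[38,6],[41,6],[42,0],[43,0],[46,6],[48,0],[55,0],[56,2],[59,0],[63,5],[63,6]]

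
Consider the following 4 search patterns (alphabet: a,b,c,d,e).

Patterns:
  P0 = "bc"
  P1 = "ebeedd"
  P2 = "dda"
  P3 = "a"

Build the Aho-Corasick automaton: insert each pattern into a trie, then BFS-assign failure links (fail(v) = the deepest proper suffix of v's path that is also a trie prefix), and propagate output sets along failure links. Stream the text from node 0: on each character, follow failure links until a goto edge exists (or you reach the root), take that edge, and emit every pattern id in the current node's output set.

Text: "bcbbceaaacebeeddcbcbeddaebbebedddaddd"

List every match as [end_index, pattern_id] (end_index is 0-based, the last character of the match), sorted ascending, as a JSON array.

Construct AC machine:
Trie nodes:
  n0 'ε': a→12 b→1 d→9 e→3
  n1 'b': c→2
  n2 'bc': ·  [P0 ends]
  n3 'e': b→4
  n4 'eb': e→5
  n5 'ebe': e→6
  n6 'ebee': d→7
  n7 'ebeed': d→8
  n8 'ebeedd': ·  [P1 ends]
  n9 'd': d→10
  n10 'dd': a→11
  n11 'dda': ·  [P2 ends]
  n12 'a': ·  [P3 ends]

Failure links (BFS by depth):
  n1('b'): parent n0 fail=0; on 'b' 0 → fail=0;  out ∅∪∅=∅
  n3('e'): parent n0 fail=0; on 'e' 0 → fail=0;  out ∅∪∅=∅
  n9('d'): parent n0 fail=0; on 'd' 0 → fail=0;  out ∅∪∅=∅
  n12('a'): parent n0 fail=0; on 'a' 0 → fail=0;  out {3}∪∅={3}
  n2('bc'): parent n1 fail=0; on 'c' 0 → fail=0;  out {0}∪∅={0}
  n4('eb'): parent n3 fail=0; on 'b' 0 → fail=1;  out ∅∪∅=∅
  n10('dd'): parent n9 fail=0; on 'd' 0 → fail=9;  out ∅∪∅=∅
  n5('ebe'): parent n4 fail=1; on 'e' 1→0 → fail=3;  out ∅∪∅=∅
  n11('dda'): parent n10 fail=9; on 'a' 9→0 → fail=12;  out {2}∪{3}={2,3}
  n6('ebee'): parent n5 fail=3; on 'e' 3→0 → fail=3;  out ∅∪∅=∅
  n7('ebeed'): parent n6 fail=3; on 'd' 3→0 → fail=9;  out ∅∪∅=∅
  n8('ebeedd'): parent n7 fail=9; on 'd' 9 → fail=10;  out {1}∪∅={1}

Run:
pos 0 'b': at 1
pos 1 'c': at 2  emit P0@[0:1]
pos 2 'b': at 1 ·f
pos 3 'b': at 1 ·f
pos 4 'c': at 2  emit P0@[3:4]
pos 5 'e': at 3 ·f
pos 6 'a': at 12 ·f  emit P3@[6:6]
pos 7 'a': at 12 ·f  emit P3@[7:7]
pos 8 'a': at 12 ·f  emit P3@[8:8]
pos 9 'c': at 0 ·f
pos 10 'e': at 3
pos 11 'b': at 4
pos 12 'e': at 5
pos 13 'e': at 6
pos 14 'd': at 7
pos 15 'd': at 8  emit P1@[10:15]
pos 16 'c': at 0 ·f
pos 17 'b': at 1
pos 18 'c': at 2  emit P0@[17:18]
pos 19 'b': at 1 ·f
pos 20 'e': at 3 ·f
pos 21 'd': at 9 ·f
pos 22 'd': at 10
pos 23 'a': at 11  emit P2@[21:23],P3@[23:23]
pos 24 'e': at 3 ·f
pos 25 'b': at 4
pos 26 'b': at 1 ·f
pos 27 'e': at 3 ·f
pos 28 'b': at 4
pos 29 'e': at 5
pos 30 'd': at 9 ·f
pos 31 'd': at 10
pos 32 'd': at 10 ·f
pos 33 'a': at 11  emit P2@[31:33],P3@[33:33]
pos 34 'd': at 9 ·f
pos 35 'd': at 10
pos 36 'd': at 10 ·f

All matches (sorted): [[1,0],[4,0],[6,3],[7,3],[8,3],[15,1],[18,0],[23,2],[23,3],[33,2],[33,3]]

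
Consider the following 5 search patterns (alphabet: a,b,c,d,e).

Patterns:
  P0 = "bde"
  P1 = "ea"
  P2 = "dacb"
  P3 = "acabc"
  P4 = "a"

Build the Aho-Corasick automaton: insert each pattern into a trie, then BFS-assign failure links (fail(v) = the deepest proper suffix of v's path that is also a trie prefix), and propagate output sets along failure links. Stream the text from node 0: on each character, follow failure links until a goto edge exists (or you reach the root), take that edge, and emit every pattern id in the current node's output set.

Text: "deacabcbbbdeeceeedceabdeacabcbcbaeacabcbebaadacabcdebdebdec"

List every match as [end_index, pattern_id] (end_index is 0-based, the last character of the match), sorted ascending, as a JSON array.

Construct AC machine:
Trie (insert patterns):
  0='ε' goto a→10 b→1 d→6 e→4
  1='b' goto d→2
  2='bd' goto e→3
  3='bde' goto ·  ←P0
  4='e' goto a→5
  5='ea' goto ·  ←P1
  6='d' goto a→7
  7='da' goto c→8
  8='dac' goto b→9
  9='dacb' goto ·  ←P2
  10='a' goto c→11  ←P4
  11='ac' goto a→12
  12='aca' goto b→13
  13='acab' goto c→14
  14='acabc' goto ·  ←P3

Failure links (BFS by depth):
  n1('b'): parent n0 fail=0; on 'b' 0 → fail=0;  out ∅∪∅=∅
  n4('e'): parent n0 fail=0; on 'e' 0 → fail=0;  out ∅∪∅=∅
  n6('d'): parent n0 fail=0; on 'd' 0 → fail=0;  out ∅∪∅=∅
  n10('a'): parent n0 fail=0; on 'a' 0 → fail=0;  out {4}∪∅={4}
  n2('bd'): parent n1 fail=0; on 'd' 0 → fail=6;  out ∅∪∅=∅
  n5('ea'): parent n4 fail=0; on 'a' 0 → fail=10;  out {1}∪{4}={1,4}
  n7('da'): parent n6 fail=0; on 'a' 0 → fail=10;  out ∅∪{4}={4}
  n11('ac'): parent n10 fail=0; on 'c' 0 → fail=0;  out ∅∪∅=∅
  n3('bde'): parent n2 fail=6; on 'e' 6→0 → fail=4;  out {0}∪∅={0}
  n8('dac'): parent n7 fail=10; on 'c' 10 → fail=11;  out ∅∪∅=∅
  n12('aca'): parent n11 fail=0; on 'a' 0 → fail=10;  out ∅∪{4}={4}
  n9('dacb'): parent n8 fail=11; on 'b' 11→0 → fail=1;  out {2}∪∅={2}
  n13('acab'): parent n12 fail=10; on 'b' 10→0 → fail=1;  out ∅∪∅=∅
  n14('acabc'): parent n13 fail=1; on 'c' 1→0 → fail=0;  out {3}∪∅={3}

Run:
i=0 'd': node 0→6
i=1 'e': node 6→4 ·f
i=2 'a': node 4→5  ** P1@[1:2],P4@[2:2]
i=3 'c': node 5→11 ·f
i=4 'a': node 11→12  ** P4@[4:4]
i=5 'b': node 12→13
i=6 'c': node 13→14  ** P3@[2:6]
i=7 'b': node 14→1 ·f
i=8 'b': node 1→1 ·f
i=9 'b': node 1→1 ·f
i=10 'd': node 1→2
i=11 'e': node 2→3  ** P0@[9:11]
i=12 'e': node 3→4 ·f
i=13 'c': node 4→0 ·f
i=14 'e': node 0→4
i=15 'e': node 4→4 ·f
i=16 'e': node 4→4 ·f
i=17 'd': node 4→6 ·f
i=18 'c': node 6→0 ·f
i=19 'e': node 0→4
i=20 'a': node 4→5  ** P1@[19:20],P4@[20:20]
i=21 'b': node 5→1 ·f
i=22 'd': node 1→2
i=23 'e': node 2→3  ** P0@[21:23]
i=24 'a': node 3→5 ·f  ** P1@[23:24],P4@[24:24]
i=25 'c': node 5→11 ·f
i=26 'a': node 11→12  ** P4@[26:26]
i=27 'b': node 12→13
i=28 'c': node 13→14  ** P3@[24:28]
i=29 'b': node 14→1 ·f
i=30 'c': node 1→0 ·f
i=31 'b': node 0→1
i=32 'a': node 1→10 ·f  ** P4@[32:32]
i=33 'e': node 10→4 ·f
i=34 'a': node 4→5  ** P1@[33:34],P4@[34:34]
i=35 'c': node 5→11 ·f
i=36 'a': node 11→12  ** P4@[36:36]
i=37 'b': node 12→13
i=38 'c': node 13→14  ** P3@[34:38]
i=39 'b': node 14→1 ·f
i=40 'e': node 1→4 ·f
i=41 'b': node 4→1 ·f
i=42 'a': node 1→10 ·f  ** P4@[42:42]
i=43 'a': node 10→10 ·f  ** P4@[43:43]
i=44 'd': node 10→6 ·f
i=45 'a': node 6→7  ** P4@[45:45]
i=46 'c': node 7→8
i=47 'a': node 8→12 ·f  ** P4@[47:47]
i=48 'b': node 12→13
i=49 'c': node 13→14  ** P3@[45:49]
i=50 'd': node 14→6 ·f
i=51 'e': node 6→4 ·f
i=52 'b': node 4→1 ·f
i=53 'd': node 1→2
i=54 'e': node 2→3  ** P0@[52:54]
i=55 'b': node 3→1 ·f
i=56 'd': node 1→2
i=57 'e': node 2→3  ** P0@[55:57]
i=58 'c': node 3→0 ·f

All matches (sorted): [[2,1],[2,4],[4,4],[6,3],[11,0],[20,1],[20,4],[23,0],[24,1],[24,4],[26,4],[28,3],[32,4],[34,1],[34,4],[36,4],[38,3],[42,4],[43,4],[45,4],[47,4],[49,3],[54,0],[57,0]]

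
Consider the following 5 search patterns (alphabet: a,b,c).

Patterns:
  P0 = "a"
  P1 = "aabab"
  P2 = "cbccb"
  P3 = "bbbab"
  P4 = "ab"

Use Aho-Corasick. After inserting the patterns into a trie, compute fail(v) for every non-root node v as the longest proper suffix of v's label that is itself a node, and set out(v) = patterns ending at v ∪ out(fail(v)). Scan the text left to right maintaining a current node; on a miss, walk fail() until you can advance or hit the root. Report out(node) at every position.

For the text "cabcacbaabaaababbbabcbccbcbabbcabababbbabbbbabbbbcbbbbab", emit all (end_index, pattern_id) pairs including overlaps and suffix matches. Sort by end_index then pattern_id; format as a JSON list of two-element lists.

Construct AC machine:
Trie nodes:
  0='ε' goto a→1 b→11 c→6
  1='a' goto a→2 b→16  [P0 ends]
  2='aa' goto b→3
  3='aab' goto a→4
  4='aaba' goto b→5
  5='aabab' goto ·  [P1 ends]
  6='c' goto b→7
  7='cb' goto c→8
  8='cbc' goto c→9
  9='cbcc' goto b→10
  10='cbccb' goto ·  [P2 ends]
  11='b' goto b→12
  12='bb' goto b→13
  13='bbb' goto a→14
  14='bbba' goto b→15
  15='bbbab' goto ·  [P3 ends]
  16='ab' goto ·  [P4 ends]

Failure links (BFS by depth):
  fail(1) 'a': from fail(0)=0 chase 'a': 0 ⇒ 0;  out={0}∪out(0)={0}
  fail(6) 'c': from fail(0)=0 chase 'c': 0 ⇒ 0;  out=∅∪out(0)=∅
  fail(11) 'b': from fail(0)=0 chase 'b': 0 ⇒ 0;  out=∅∪out(0)=∅
  fail(2) 'aa': from fail(1)=0 chase 'a': 0 ⇒ 1;  out=∅∪out(1)={0}
  fail(7) 'cb': from fail(6)=0 chase 'b': 0 ⇒ 11;  out=∅∪out(11)=∅
  fail(12) 'bb': from fail(11)=0 chase 'b': 0 ⇒ 11;  out=∅∪out(11)=∅
  fail(16) 'ab': from fail(1)=0 chase 'b': 0 ⇒ 11;  out={4}∪out(11)={4}
  fail(3) 'aab': from fail(2)=1 chase 'b': 1 ⇒ 16;  out=∅∪out(16)={4}
  fail(8) 'cbc': from fail(7)=11 chase 'c': 11→0 ⇒ 6;  out=∅∪out(6)=∅
  fail(13) 'bbb': from fail(12)=11 chase 'b': 11 ⇒ 12;  out=∅∪out(12)=∅
  fail(4) 'aaba': from fail(3)=16 chase 'a': 16→11→0 ⇒ 1;  out=∅∪out(1)={0}
  fail(9) 'cbcc': from fail(8)=6 chase 'c': 6→0 ⇒ 6;  out=∅∪out(6)=∅
  fail(14) 'bbba': from fail(13)=12 chase 'a': 12→11→0 ⇒ 1;  out=∅∪out(1)={0}
  fail(5) 'aabab': from fail(4)=1 chase 'b': 1 ⇒ 16;  out={1}∪out(16)={1,4}
  fail(10) 'cbccb': from fail(9)=6 chase 'b': 6 ⇒ 7;  out={2}∪out(7)={2}
  fail(15) 'bbbab': from fail(14)=1 chase 'b': 1 ⇒ 16;  out={3}∪out(16)={3,4}

Text stream:
pos 0 'c': at 6
pos 1 'a': at 1 (fail-walked)  emit P0@[1:1]
pos 2 'b': at 16  emit P4@[1:2]
pos 3 'c': at 6 (fail-walked)
pos 4 'a': at 1 (fail-walked)  emit P0@[4:4]
pos 5 'c': at 6 (fail-walked)
pos 6 'b': at 7
pos 7 'a': at 1 (fail-walked)  emit P0@[7:7]
pos 8 'a': at 2  emit P0@[8:8]
pos 9 'b': at 3  emit P4@[8:9]
pos 10 'a': at 4  emit P0@[10:10]
pos 11 'a': at 2 (fail-walked)  emit P0@[11:11]
pos 12 'a': at 2 (fail-walked)  emit P0@[12:12]
pos 13 'b': at 3  emit P4@[12:13]
pos 14 'a': at 4  emit P0@[14:14]
pos 15 'b': at 5  emit P1@[11:15],P4@[14:15]
pos 16 'b': at 12 (fail-walked)
pos 17 'b': at 13
pos 18 'a': at 14  emit P0@[18:18]
pos 19 'b': at 15  emit P3@[15:19],P4@[18:19]
pos 20 'c': at 6 (fail-walked)
pos 21 'b': at 7
pos 22 'c': at 8
pos 23 'c': at 9
pos 24 'b': at 10  emit P2@[20:24]
pos 25 'c': at 8 (fail-walked)
pos 26 'b': at 7 (fail-walked)
pos 27 'a': at 1 (fail-walked)  emit P0@[27:27]
pos 28 'b': at 16  emit P4@[27:28]
pos 29 'b': at 12 (fail-walked)
pos 30 'c': at 6 (fail-walked)
pos 31 'a': at 1 (fail-walked)  emit P0@[31:31]
pos 32 'b': at 16  emit P4@[31:32]
pos 33 'a': at 1 (fail-walked)  emit P0@[33:33]
pos 34 'b': at 16  emit P4@[33:34]
pos 35 'a': at 1 (fail-walked)  emit P0@[35:35]
pos 36 'b': at 16  emit P4@[35:36]
pos 37 'b': at 12 (fail-walked)
pos 38 'b': at 13
pos 39 'a': at 14  emit P0@[39:39]
pos 40 'b': at 15  emit P3@[36:40],P4@[39:40]
pos 41 'b': at 12 (fail-walked)
pos 42 'b': at 13
pos 43 'b': at 13 (fail-walked)
pos 44 'a': at 14  emit P0@[44:44]
pos 45 'b': at 15  emit P3@[41:45],P4@[44:45]
pos 46 'b': at 12 (fail-walked)
pos 47 'b': at 13
pos 48 'b': at 13 (fail-walked)
pos 49 'c': at 6 (fail-walked)
pos 50 'b': at 7
pos 51 'b': at 12 (fail-walked)
pos 52 'b': at 13
pos 53 'b': at 13 (fail-walked)
pos 54 'a': at 14  emit P0@[54:54]
pos 55 'b': at 15  emit P3@[51:55],P4@[54:55]

Matches: [[1,0],[2,4],[4,0],[7,0],[8,0],[9,4],[10,0],[11,0],[12,0],[13,4],[14,0],[15,1],[15,4],[18,0],[19,3],[19,4],[24,2],[27,0],[28,4],[31,0],[32,4],[33,0],[34,4],[35,0],[36,4],[39,0],[40,3],[40,4],[44,0],[45,3],[45,4],[54,0],[55,3],[55,4]]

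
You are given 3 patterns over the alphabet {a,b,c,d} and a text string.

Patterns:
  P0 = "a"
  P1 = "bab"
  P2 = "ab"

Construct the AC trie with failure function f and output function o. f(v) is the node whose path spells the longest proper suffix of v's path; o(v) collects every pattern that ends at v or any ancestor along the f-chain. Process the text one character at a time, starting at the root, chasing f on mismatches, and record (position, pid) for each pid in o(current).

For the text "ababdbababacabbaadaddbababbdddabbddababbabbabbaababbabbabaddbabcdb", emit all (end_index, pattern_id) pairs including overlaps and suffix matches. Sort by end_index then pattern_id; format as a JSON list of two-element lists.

Construct AC machine:
Trie nodes:
  0='ε' goto a→1 b→2
  1='a' goto b→5  ←P0
  2='b' goto a→3
  3='ba' goto b→4
  4='bab' goto ·  ←P1
  5='ab' goto ·  ←P2

Failure links (BFS by depth):
  fail(1) 'a': from fail(0)=0 chase 'a': 0 ⇒ 0;  out={0}∪out(0)={0}
  fail(2) 'b': from fail(0)=0 chase 'b': 0 ⇒ 0;  out=∅∪out(0)=∅
  fail(3) 'ba': from fail(2)=0 chase 'a': 0 ⇒ 1;  out=∅∪out(1)={0}
  fail(5) 'ab': from fail(1)=0 chase 'b': 0 ⇒ 2;  out={2}∪out(2)={2}
  fail(4) 'bab': from fail(3)=1 chase 'b': 1 ⇒ 5;  out={1}∪out(5)={1,2}

Scan:
i=0 'a': node 0→1  emit P0@[0:0]
i=1 'b': node 1→5  emit P2@[0:1]
i=2 'a': node 5→3 (via fail)  emit P0@[2:2]
i=3 'b': node 3→4  emit P1@[1:3],P2@[2:3]
i=4 'd': node 4→0 (via fail)
i=5 'b': node 0→2
i=6 'a': node 2→3  emit P0@[6:6]
i=7 'b': node 3→4  emit P1@[5:7],P2@[6:7]
i=8 'a': node 4→3 (via fail)  emit P0@[8:8]
i=9 'b': node 3→4  emit P1@[7:9],P2@[8:9]
i=10 'a': node 4→3 (via fail)  emit P0@[10:10]
i=11 'c': node 3→0 (via fail)
i=12 'a': node 0→1  emit P0@[12:12]
i=13 'b': node 1→5  emit P2@[12:13]
i=14 'b': node 5→2 (via fail)
i=15 'a': node 2→3  emit P0@[15:15]
i=16 'a': node 3→1 (via fail)  emit P0@[16:16]
i=17 'd': node 1→0 (via fail)
i=18 'a': node 0→1  emit P0@[18:18]
i=19 'd': node 1→0 (via fail)
i=20 'd': node 0→0
i=21 'b': node 0→2
i=22 'a': node 2→3  emit P0@[22:22]
i=23 'b': node 3→4  emit P1@[21:23],P2@[22:23]
i=24 'a': node 4→3 (via fail)  emit P0@[24:24]
i=25 'b': node 3→4  emit P1@[23:25],P2@[24:25]
i=26 'b': node 4→2 (via fail)
i=27 'd': node 2→0 (via fail)
i=28 'd': node 0→0
i=29 'd': node 0→0
i=30 'a': node 0→1  emit P0@[30:30]
i=31 'b': node 1→5  emit P2@[30:31]
i=32 'b': node 5→2 (via fail)
i=33 'd': node 2→0 (via fail)
i=34 'd': node 0→0
i=35 'a': node 0→1  emit P0@[35:35]
i=36 'b': node 1→5  emit P2@[35:36]
i=37 'a': node 5→3 (via fail)  emit P0@[37:37]
i=38 'b': node 3→4  emit P1@[36:38],P2@[37:38]
i=39 'b': node 4→2 (via fail)
i=40 'a': node 2→3  emit P0@[40:40]
i=41 'b': node 3→4  emit P1@[39:41],P2@[40:41]
i=42 'b': node 4→2 (via fail)
i=43 'a': node 2→3  emit P0@[43:43]
i=44 'b': node 3→4  emit P1@[42:44],P2@[43:44]
i=45 'b': node 4→2 (via fail)
i=46 'a': node 2→3  emit P0@[46:46]
i=47 'a': node 3→1 (via fail)  emit P0@[47:47]
i=48 'b': node 1→5  emit P2@[47:48]
i=49 'a': node 5→3 (via fail)  emit P0@[49:49]
i=50 'b': node 3→4  emit P1@[48:50],P2@[49:50]
i=51 'b': node 4→2 (via fail)
i=52 'a': node 2→3  emit P0@[52:52]
i=53 'b': node 3→4  emit P1@[51:53],P2@[52:53]
i=54 'b': node 4→2 (via fail)
i=55 'a': node 2→3  emit P0@[55:55]
i=56 'b': node 3→4  emit P1@[54:56],P2@[55:56]
i=57 'a': node 4→3 (via fail)  emit P0@[57:57]
i=58 'd': node 3→0 (via fail)
i=59 'd': node 0→0
i=60 'b': node 0→2
i=61 'a': node 2→3  emit P0@[61:61]
i=62 'b': node 3→4  emit P1@[60:62],P2@[61:62]
i=63 'c': node 4→0 (via fail)
i=64 'd': node 0→0
i=65 'b': node 0→2

Result: [[0,0],[1,2],[2,0],[3,1],[3,2],[6,0],[7,1],[7,2],[8,0],[9,1],[9,2],[10,0],[12,0],[13,2],[15,0],[16,0],[18,0],[22,0],[23,1],[23,2],[24,0],[25,1],[25,2],[30,0],[31,2],[35,0],[36,2],[37,0],[38,1],[38,2],[40,0],[41,1],[41,2],[43,0],[44,1],[44,2],[46,0],[47,0],[48,2],[49,0],[50,1],[50,2],[52,0],[53,1],[53,2],[55,0],[56,1],[56,2],[57,0],[61,0],[62,1],[62,2]]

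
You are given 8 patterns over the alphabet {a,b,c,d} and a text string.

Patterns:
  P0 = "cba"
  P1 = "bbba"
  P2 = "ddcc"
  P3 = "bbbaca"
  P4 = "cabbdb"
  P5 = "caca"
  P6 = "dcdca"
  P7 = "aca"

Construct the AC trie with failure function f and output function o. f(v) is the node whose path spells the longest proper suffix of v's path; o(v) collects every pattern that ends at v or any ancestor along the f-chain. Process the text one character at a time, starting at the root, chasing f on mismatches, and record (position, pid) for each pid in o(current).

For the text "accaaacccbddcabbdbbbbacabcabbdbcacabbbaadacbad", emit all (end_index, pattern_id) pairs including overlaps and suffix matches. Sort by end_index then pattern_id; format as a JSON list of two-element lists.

Construct AC machine:
Trie (insert patterns):
  0='ε' goto a→25 b→4 c→1 d→8
  1='c' goto a→14 b→2
  2='cb' goto a→3
  3='cba' goto ·  [P0 ends]
  4='b' goto b→5
  5='bb' goto b→6
  6='bbb' goto a→7
  7='bbba' goto c→12  [P1 ends]
  8='d' goto c→21 d→9
  9='dd' goto c→10
  10='ddc' goto c→11
  11='ddcc' goto ·  [P2 ends]
  12='bbbac' goto a→13
  13='bbbaca' goto ·  [P3 ends]
  14='ca' goto b→15 c→19
  15='cab' goto b→16
  16='cabb' goto d→17
  17='cabbd' goto b→18
  18='cabbdb' goto ·  [P4 ends]
  19='cac' goto a→20
  20='caca' goto ·  [P5 ends]
  21='dc' goto d→22
  22='dcd' goto c→23
  23='dcdc' goto a→24
  24='dcdca' goto ·  [P6 ends]
  25='a' goto c→26
  26='ac' goto a→27
  27='aca' goto ·  [P7 ends]

Failure links (BFS by depth):
  fail(1) 'c': from fail(0)=0 chase 'c': 0 ⇒ 0;  out=∅∪out(0)=∅
  fail(4) 'b': from fail(0)=0 chase 'b': 0 ⇒ 0;  out=∅∪out(0)=∅
  fail(8) 'd': from fail(0)=0 chase 'd': 0 ⇒ 0;  out=∅∪out(0)=∅
  fail(25) 'a': from fail(0)=0 chase 'a': 0 ⇒ 0;  out=∅∪out(0)=∅
  fail(2) 'cb': from fail(1)=0 chase 'b': 0 ⇒ 4;  out=∅∪out(4)=∅
  fail(5) 'bb': from fail(4)=0 chase 'b': 0 ⇒ 4;  out=∅∪out(4)=∅
  fail(9) 'dd': from fail(8)=0 chase 'd': 0 ⇒ 8;  out=∅∪out(8)=∅
  fail(14) 'ca': from fail(1)=0 chase 'a': 0 ⇒ 25;  out=∅∪out(25)=∅
  fail(21) 'dc': from fail(8)=0 chase 'c': 0 ⇒ 1;  out=∅∪out(1)=∅
  fail(26) 'ac': from fail(25)=0 chase 'c': 0 ⇒ 1;  out=∅∪out(1)=∅
  fail(3) 'cba': from fail(2)=4 chase 'a': 4→0 ⇒ 25;  out={0}∪out(25)={0}
  fail(6) 'bbb': from fail(5)=4 chase 'b': 4 ⇒ 5;  out=∅∪out(5)=∅
  fail(10) 'ddc': from fail(9)=8 chase 'c': 8 ⇒ 21;  out=∅∪out(21)=∅
  fail(15) 'cab': from fail(14)=25 chase 'b': 25→0 ⇒ 4;  out=∅∪out(4)=∅
  fail(19) 'cac': from fail(14)=25 chase 'c': 25 ⇒ 26;  out=∅∪out(26)=∅
  fail(22) 'dcd': from fail(21)=1 chase 'd': 1→0 ⇒ 8;  out=∅∪out(8)=∅
  fail(27) 'aca': from fail(26)=1 chase 'a': 1 ⇒ 14;  out={7}∪out(14)={7}
  fail(7) 'bbba': from fail(6)=5 chase 'a': 5→4→0 ⇒ 25;  out={1}∪out(25)={1}
  fail(11) 'ddcc': from fail(10)=21 chase 'c': 21→1→0 ⇒ 1;  out={2}∪out(1)={2}
  fail(16) 'cabb': from fail(15)=4 chase 'b': 4 ⇒ 5;  out=∅∪out(5)=∅
  fail(20) 'caca': from fail(19)=26 chase 'a': 26 ⇒ 27;  out={5}∪out(27)={5,7}
  fail(23) 'dcdc': from fail(22)=8 chase 'c': 8 ⇒ 21;  out=∅∪out(21)=∅
  fail(12) 'bbbac': from fail(7)=25 chase 'c': 25 ⇒ 26;  out=∅∪out(26)=∅
  fail(17) 'cabbd': from fail(16)=5 chase 'd': 5→4→0 ⇒ 8;  out=∅∪out(8)=∅
  fail(24) 'dcdca': from fail(23)=21 chase 'a': 21→1 ⇒ 14;  out={6}∪out(14)={6}
  fail(13) 'bbbaca': from fail(12)=26 chase 'a': 26 ⇒ 27;  out={3}∪out(27)={3,7}
  fail(18) 'cabbdb': from fail(17)=8 chase 'b': 8→0 ⇒ 4;  out={4}∪out(4)={4}

Text stream:
pos 0 'a': at 25
pos 1 'c': at 26
pos 2 'c': at 1 ·f
pos 3 'a': at 14
pos 4 'a': at 25 ·f
pos 5 'a': at 25 ·f
pos 6 'c': at 26
pos 7 'c': at 1 ·f
pos 8 'c': at 1 ·f
pos 9 'b': at 2
pos 10 'd': at 8 ·f
pos 11 'd': at 9
pos 12 'c': at 10
pos 13 'a': at 14 ·f
pos 14 'b': at 15
pos 15 'b': at 16
pos 16 'd': at 17
pos 17 'b': at 18  → match P4@[12:17]
pos 18 'b': at 5 ·f
pos 19 'b': at 6
pos 20 'b': at 6 ·f
pos 21 'a': at 7  → match P1@[18:21]
pos 22 'c': at 12
pos 23 'a': at 13  → match P3@[18:23],P7@[21:23]
pos 24 'b': at 15 ·f
pos 25 'c': at 1 ·f
pos 26 'a': at 14
pos 27 'b': at 15
pos 28 'b': at 16
pos 29 'd': at 17
pos 30 'b': at 18  → match P4@[25:30]
pos 31 'c': at 1 ·f
pos 32 'a': at 14
pos 33 'c': at 19
pos 34 'a': at 20  → match P5@[31:34],P7@[32:34]
pos 35 'b': at 15 ·f
pos 36 'b': at 16
pos 37 'b': at 6 ·f
pos 38 'a': at 7  → match P1@[35:38]
pos 39 'a': at 25 ·f
pos 40 'd': at 8 ·f
pos 41 'a': at 25 ·f
pos 42 'c': at 26
pos 43 'b': at 2 ·f
pos 44 'a': at 3  → match P0@[42:44]
pos 45 'd': at 8 ·f

All matches (sorted): [[17,4],[21,1],[23,3],[23,7],[30,4],[34,5],[34,7],[38,1],[44,0]]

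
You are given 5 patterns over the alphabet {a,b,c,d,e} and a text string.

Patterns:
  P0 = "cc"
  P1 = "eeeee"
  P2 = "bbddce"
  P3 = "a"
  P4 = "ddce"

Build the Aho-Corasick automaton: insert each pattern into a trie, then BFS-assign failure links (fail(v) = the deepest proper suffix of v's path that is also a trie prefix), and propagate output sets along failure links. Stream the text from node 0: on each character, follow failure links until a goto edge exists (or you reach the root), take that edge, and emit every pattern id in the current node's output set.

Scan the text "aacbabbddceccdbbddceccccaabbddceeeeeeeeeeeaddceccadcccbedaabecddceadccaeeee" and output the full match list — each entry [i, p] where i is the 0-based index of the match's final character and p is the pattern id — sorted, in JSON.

Build automaton:
Trie nodes:
  n0 'ε': a→14 b→8 c→1 d→15 e→3
  n1 'c': c→2
  n2 'cc': ·  [P0 ends]
  n3 'e': e→4
  n4 'ee': e→5
  n5 'eee': e→6
  n6 'eeee': e→7
  n7 'eeeee': ·  [P1 ends]
  n8 'b': b→9
  n9 'bb': d→10
  n10 'bbd': d→11
  n11 'bbdd': c→12
  n12 'bbddc': e→13
  n13 'bbddce': ·  [P2 ends]
  n14 'a': ·  [P3 ends]
  n15 'd': d→16
  n16 'dd': c→17
  n17 'ddc': e→18
  n18 'ddce': ·  [P4 ends]

BFS fail/out derivation:
  n1('c'): parent n0 fail=0; on 'c' 0 → fail=0;  out ∅∪∅=∅
  n3('e'): parent n0 fail=0; on 'e' 0 → fail=0;  out ∅∪∅=∅
  n8('b'): parent n0 fail=0; on 'b' 0 → fail=0;  out ∅∪∅=∅
  n14('a'): parent n0 fail=0; on 'a' 0 → fail=0;  out {3}∪∅={3}
  n15('d'): parent n0 fail=0; on 'd' 0 → fail=0;  out ∅∪∅=∅
  n2('cc'): parent n1 fail=0; on 'c' 0 → fail=1;  out {0}∪∅={0}
  n4('ee'): parent n3 fail=0; on 'e' 0 → fail=3;  out ∅∪∅=∅
  n9('bb'): parent n8 fail=0; on 'b' 0 → fail=8;  out ∅∪∅=∅
  n16('dd'): parent n15 fail=0; on 'd' 0 → fail=15;  out ∅∪∅=∅
  n5('eee'): parent n4 fail=3; on 'e' 3 → fail=4;  out ∅∪∅=∅
  n10('bbd'): parent n9 fail=8; on 'd' 8→0 → fail=15;  out ∅∪∅=∅
  n17('ddc'): parent n16 fail=15; on 'c' 15→0 → fail=1;  out ∅∪∅=∅
  n6('eeee'): parent n5 fail=4; on 'e' 4 → fail=5;  out ∅∪∅=∅
  n11('bbdd'): parent n10 fail=15; on 'd' 15 → fail=16;  out ∅∪∅=∅
  n18('ddce'): parent n17 fail=1; on 'e' 1→0 → fail=3;  out {4}∪∅={4}
  n7('eeeee'): parent n6 fail=5; on 'e' 5 → fail=6;  out {1}∪∅={1}
  n12('bbddc'): parent n11 fail=16; on 'c' 16 → fail=17;  out ∅∪∅=∅
  n13('bbddce'): parent n12 fail=17; on 'e' 17 → fail=18;  out {2}∪{4}={2,4}

Text stream:
i=0 'a': node 0→14  → match P3@[0:0]
i=1 'a': node 14→14 (fail-walked)  → match P3@[1:1]
i=2 'c': node 14→1 (fail-walked)
i=3 'b': node 1→8 (fail-walked)
i=4 'a': node 8→14 (fail-walked)  → match P3@[4:4]
i=5 'b': node 14→8 (fail-walked)
i=6 'b': node 8→9
i=7 'd': node 9→10
i=8 'd': node 10→11
i=9 'c': node 11→12
i=10 'e': node 12→13  → match P2@[5:10],P4@[7:10]
i=11 'c': node 13→1 (fail-walked)
i=12 'c': node 1→2  → match P0@[11:12]
i=13 'd': node 2→15 (fail-walked)
i=14 'b': node 15→8 (fail-walked)
i=15 'b': node 8→9
i=16 'd': node 9→10
i=17 'd': node 10→11
i=18 'c': node 11→12
i=19 'e': node 12→13  → match P2@[14:19],P4@[16:19]
i=20 'c': node 13→1 (fail-walked)
i=21 'c': node 1→2  → match P0@[20:21]
i=22 'c': node 2→2 (fail-walked)  → match P0@[21:22]
i=23 'c': node 2→2 (fail-walked)  → match P0@[22:23]
i=24 'a': node 2→14 (fail-walked)  → match P3@[24:24]
i=25 'a': node 14→14 (fail-walked)  → match P3@[25:25]
i=26 'b': node 14→8 (fail-walked)
i=27 'b': node 8→9
i=28 'd': node 9→10
i=29 'd': node 10→11
i=30 'c': node 11→12
i=31 'e': node 12→13  → match P2@[26:31],P4@[28:31]
i=32 'e': node 13→4 (fail-walked)
i=33 'e': node 4→5
i=34 'e': node 5→6
i=35 'e': node 6→7  → match P1@[31:35]
i=36 'e': node 7→7 (fail-walked)  → match P1@[32:36]
i=37 'e': node 7→7 (fail-walked)  → match P1@[33:37]
i=38 'e': node 7→7 (fail-walked)  → match P1@[34:38]
i=39 'e': node 7→7 (fail-walked)  → match P1@[35:39]
i=40 'e': node 7→7 (fail-walked)  → match P1@[36:40]
i=41 'e': node 7→7 (fail-walked)  → match P1@[37:41]
i=42 'a': node 7→14 (fail-walked)  → match P3@[42:42]
i=43 'd': node 14→15 (fail-walked)
i=44 'd': node 15→16
i=45 'c': node 16→17
i=46 'e': node 17→18  → match P4@[43:46]
i=47 'c': node 18→1 (fail-walked)
i=48 'c': node 1→2  → match P0@[47:48]
i=49 'a': node 2→14 (fail-walked)  → match P3@[49:49]
i=50 'd': node 14→15 (fail-walked)
i=51 'c': node 15→1 (fail-walked)
i=52 'c': node 1→2  → match P0@[51:52]
i=53 'c': node 2→2 (fail-walked)  → match P0@[52:53]
i=54 'b': node 2→8 (fail-walked)
i=55 'e': node 8→3 (fail-walked)
i=56 'd': node 3→15 (fail-walked)
i=57 'a': node 15→14 (fail-walked)  → match P3@[57:57]
i=58 'a': node 14→14 (fail-walked)  → match P3@[58:58]
i=59 'b': node 14→8 (fail-walked)
i=60 'e': node 8→3 (fail-walked)
i=61 'c': node 3→1 (fail-walked)
i=62 'd': node 1→15 (fail-walked)
i=63 'd': node 15→16
i=64 'c': node 16→17
i=65 'e': node 17→18  → match P4@[62:65]
i=66 'a': node 18→14 (fail-walked)  → match P3@[66:66]
i=67 'd': node 14→15 (fail-walked)
i=68 'c': node 15→1 (fail-walked)
i=69 'c': node 1→2  → match P0@[68:69]
i=70 'a': node 2→14 (fail-walked)  → match P3@[70:70]
i=71 'e': node 14→3 (fail-walked)
i=72 'e': node 3→4
i=73 'e': node 4→5
i=74 'e': node 5→6

Result: [[0,3],[1,3],[4,3],[10,2],[10,4],[12,0],[19,2],[19,4],[21,0],[22,0],[23,0],[24,3],[25,3],[31,2],[31,4],[35,1],[36,1],[37,1],[38,1],[39,1],[40,1],[41,1],[42,3],[46,4],[48,0],[49,3],[52,0],[53,0],[57,3],[58,3],[65,4],[66,3],[69,0],[70,3]]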